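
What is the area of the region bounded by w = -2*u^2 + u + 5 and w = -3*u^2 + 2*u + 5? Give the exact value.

Set the curves equal: -2*u^2 + u + 5 = -3*u^2 + 2*u + 5, so u^2 - u = 0, which factors as u*(u - 1) = 0. The curves meet at u = 0, 1.
On [0, 1], w = -3*u^2 + 2*u + 5 is on top; that piece has area ∫[0,1] (-(u^2 - u)) du = 1/6.

1/6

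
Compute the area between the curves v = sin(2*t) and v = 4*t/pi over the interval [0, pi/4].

On [0, pi/4], (sin(2*t)) - (4*t/pi) = -4*t/pi + sin(2*t) is ≥ 0 throughout, so the area is a single integral of |-4*t/pi + sin(2*t)|.
∫[0,pi/4] (-4*t/pi + sin(2*t)) dt = 1/2 - pi/8.

1/2 - pi/8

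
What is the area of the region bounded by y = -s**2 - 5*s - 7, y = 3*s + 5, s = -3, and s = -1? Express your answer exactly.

4

The difference (-s**2 - 5*s - 7) - (3*s + 5) = -s**2 - 8*s - 12 changes sign at s = -2 inside [-3, -1], so split the integral there.
∫[-3,-2] (-s**2 - 8*s - 12) ds = 5/3.
∫[-2,-1] (-s**2 - 8*s - 12) ds = -7/3; the area of that piece is 7/3.
Total area = 5/3 + 7/3 = 4.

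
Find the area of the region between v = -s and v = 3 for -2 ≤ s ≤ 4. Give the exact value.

On [-2, 4], (-s) - (3) = -s - 3 is ≤ 0 throughout, so the area is a single integral of |-s - 3|.
∫[-2,4] (-s - 3) ds = -24; the area of that piece is 24.

24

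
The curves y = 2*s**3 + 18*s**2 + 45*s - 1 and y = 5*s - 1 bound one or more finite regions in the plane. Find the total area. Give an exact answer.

131/2

Set the curves equal: 2*s**3 + 18*s**2 + 45*s - 1 = 5*s - 1, so 2*s**3 + 18*s**2 + 40*s = 0, which factors as 2*s*(s + 4)*(s + 5) = 0. The curves meet at s = -5, -4, 0.
On [-5, -4], y = 2*s**3 + 18*s**2 + 45*s - 1 is on top; that piece has area ∫[-5,-4] (2*s**3 + 18*s**2 + 40*s) ds = 3/2.
On [-4, 0], y = 5*s - 1 is on top; that piece has area ∫[-4,0] (-(2*s**3 + 18*s**2 + 40*s)) ds = 64.
Total enclosed area = 3/2 + 64 = 131/2.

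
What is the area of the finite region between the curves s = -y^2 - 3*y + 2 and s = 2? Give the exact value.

Both boundary curves give s as a function of y, so integrate with respect to y. Setting them equal: -y^2 - 3*y = 0, i.e. -y*(y + 3) = 0, so they meet at y = -3, 0.
For y in [-3, 0], s = -y^2 - 3*y + 2 is on the right; area = ∫[-3,0] (-y^2 - 3*y) dy = 9/2.

9/2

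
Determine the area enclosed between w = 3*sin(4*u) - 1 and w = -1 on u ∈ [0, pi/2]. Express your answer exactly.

The difference (3*sin(4*u) - 1) - (-1) = 3*sin(4*u) changes sign at u = pi/4 inside [0, pi/2], so split the integral there.
∫[0,pi/4] (3*sin(4*u)) du = 3/2.
∫[pi/4,pi/2] (3*sin(4*u)) du = -3/2; the area of that piece is 3/2.
Total area = 3/2 + 3/2 = 3.

3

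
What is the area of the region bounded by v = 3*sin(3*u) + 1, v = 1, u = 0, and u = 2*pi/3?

4

The difference (3*sin(3*u) + 1) - (1) = 3*sin(3*u) changes sign at u = pi/3 inside [0, 2*pi/3], so split the integral there.
∫[0,pi/3] (3*sin(3*u)) du = 2.
∫[pi/3,2*pi/3] (3*sin(3*u)) du = -2; the area of that piece is 2.
Total area = 2 + 2 = 4.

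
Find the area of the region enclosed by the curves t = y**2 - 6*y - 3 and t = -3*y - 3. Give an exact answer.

9/2

Both boundary curves give t as a function of y, so integrate with respect to y. Setting them equal: y**2 - 3*y = 0, i.e. y*(y - 3) = 0, so they meet at y = 0, 3.
For y in [0, 3], t = y**2 - 6*y - 3 is on the left; area = ∫[0,3] (-(y**2 - 3*y)) dy = 9/2.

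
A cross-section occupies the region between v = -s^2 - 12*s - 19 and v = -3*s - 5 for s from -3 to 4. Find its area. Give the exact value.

The difference (-s^2 - 12*s - 19) - (-3*s - 5) = -s^2 - 9*s - 14 changes sign at s = -2 inside [-3, 4], so split the integral there.
∫[-3,-2] (-s^2 - 9*s - 14) ds = 13/6.
∫[-2,4] (-s^2 - 9*s - 14) ds = -162; the area of that piece is 162.
Total area = 13/6 + 162 = 985/6.

985/6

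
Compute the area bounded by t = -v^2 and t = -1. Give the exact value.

4/3

Both boundary curves give t as a function of v, so integrate with respect to v. Setting them equal: -v^2 + 1 = 0, i.e. -(v - 1)*(v + 1) = 0, so they meet at v = -1, 1.
For v in [-1, 1], t = -v^2 is on the right; area = ∫[-1,1] (-v^2 + 1) dv = 4/3.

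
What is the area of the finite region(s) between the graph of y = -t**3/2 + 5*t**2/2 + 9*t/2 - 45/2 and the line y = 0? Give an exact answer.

284/3

The curve meets the t-axis where -t**3/2 + 5*t**2/2 + 9*t/2 - 45/2 = 0, i.e. -(t - 5)*(t - 3)*(t + 3)/2 = 0, at t = -3, 3, 5.
On [-3, 3] the curve lies below the axis; ∫[-3,3] (-t**3/2 + 5*t**2/2 + 9*t/2 - 45/2) dt = -90, giving area 90.
On [3, 5] the curve lies above the axis; ∫[3,5] (-t**3/2 + 5*t**2/2 + 9*t/2 - 45/2) dt = 14/3, giving area 14/3.
Total area = 90 + 14/3 = 284/3.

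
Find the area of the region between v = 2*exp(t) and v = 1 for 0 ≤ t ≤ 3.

-5 + 2*exp(3)

On [0, 3], (2*exp(t)) - (1) = 2*exp(t) - 1 is ≥ 0 throughout, so the area is a single integral of |2*exp(t) - 1|.
∫[0,3] (2*exp(t) - 1) dt = -5 + 2*exp(3).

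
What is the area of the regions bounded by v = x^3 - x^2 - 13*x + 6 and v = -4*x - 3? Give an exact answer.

Set the curves equal: x^3 - x^2 - 13*x + 6 = -4*x - 3, so x^3 - x^2 - 9*x + 9 = 0, which factors as (x - 3)*(x - 1)*(x + 3) = 0. The curves meet at x = -3, 1, 3.
On [-3, 1], v = x^3 - x^2 - 13*x + 6 is on top; that piece has area ∫[-3,1] (x^3 - x^2 - 9*x + 9) dx = 128/3.
On [1, 3], v = -4*x - 3 is on top; that piece has area ∫[1,3] (-(x^3 - x^2 - 9*x + 9)) dx = 20/3.
Total enclosed area = 128/3 + 20/3 = 148/3.

148/3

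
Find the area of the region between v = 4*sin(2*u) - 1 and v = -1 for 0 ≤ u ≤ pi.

The difference (4*sin(2*u) - 1) - (-1) = 4*sin(2*u) changes sign at u = pi/2 inside [0, pi], so split the integral there.
∫[0,pi/2] (4*sin(2*u)) du = 4.
∫[pi/2,pi] (4*sin(2*u)) du = -4; the area of that piece is 4.
Total area = 4 + 4 = 8.

8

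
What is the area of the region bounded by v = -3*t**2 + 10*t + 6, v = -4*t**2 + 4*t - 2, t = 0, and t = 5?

On [0, 5], (-3*t**2 + 10*t + 6) - (-4*t**2 + 4*t - 2) = t**2 + 6*t + 8 is ≥ 0 throughout, so the area is a single integral of |t**2 + 6*t + 8|.
∫[0,5] (t**2 + 6*t + 8) dt = 470/3.

470/3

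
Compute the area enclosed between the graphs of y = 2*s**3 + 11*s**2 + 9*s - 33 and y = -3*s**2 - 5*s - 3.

Set the curves equal: 2*s**3 + 11*s**2 + 9*s - 33 = -3*s**2 - 5*s - 3, so 2*s**3 + 14*s**2 + 14*s - 30 = 0, which factors as 2*(s - 1)*(s + 3)*(s + 5) = 0. The curves meet at s = -5, -3, 1.
On [-5, -3], y = 2*s**3 + 11*s**2 + 9*s - 33 is on top; that piece has area ∫[-5,-3] (2*s**3 + 14*s**2 + 14*s - 30) ds = 40/3.
On [-3, 1], y = -3*s**2 - 5*s - 3 is on top; that piece has area ∫[-3,1] (-(2*s**3 + 14*s**2 + 14*s - 30)) ds = 256/3.
Total enclosed area = 40/3 + 256/3 = 296/3.

296/3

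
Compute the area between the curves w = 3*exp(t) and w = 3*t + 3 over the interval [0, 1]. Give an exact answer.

-15/2 + 3*exp(1)

On [0, 1], (3*exp(t)) - (3*t + 3) = -3*t + 3*exp(t) - 3 is ≥ 0 throughout, so the area is a single integral of |-3*t + 3*exp(t) - 3|.
∫[0,1] (-3*t + 3*exp(t) - 3) dt = -15/2 + 3*exp(1).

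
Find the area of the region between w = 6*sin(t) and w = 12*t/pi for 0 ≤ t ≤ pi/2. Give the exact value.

6 - 3*pi/2

On [0, pi/2], (6*sin(t)) - (12*t/pi) = -12*t/pi + 6*sin(t) is ≥ 0 throughout, so the area is a single integral of |-12*t/pi + 6*sin(t)|.
∫[0,pi/2] (-12*t/pi + 6*sin(t)) dt = 6 - 3*pi/2.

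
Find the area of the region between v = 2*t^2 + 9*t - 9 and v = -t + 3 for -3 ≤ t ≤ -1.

140/3

On [-3, -1], (2*t^2 + 9*t - 9) - (-t + 3) = 2*t^2 + 10*t - 12 is ≤ 0 throughout, so the area is a single integral of |2*t^2 + 10*t - 12|.
∫[-3,-1] (2*t^2 + 10*t - 12) dt = -140/3; the area of that piece is 140/3.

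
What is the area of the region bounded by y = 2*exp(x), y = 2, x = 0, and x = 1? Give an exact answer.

-4 + 2*exp(1)

On [0, 1], (2*exp(x)) - (2) = 2*exp(x) - 2 is ≥ 0 throughout, so the area is a single integral of |2*exp(x) - 2|.
∫[0,1] (2*exp(x) - 2) dx = -4 + 2*exp(1).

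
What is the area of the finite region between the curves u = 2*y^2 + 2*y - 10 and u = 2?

Both boundary curves give u as a function of y, so integrate with respect to y. Setting them equal: 2*y^2 + 2*y - 12 = 0, i.e. 2*(y - 2)*(y + 3) = 0, so they meet at y = -3, 2.
For y in [-3, 2], u = 2*y^2 + 2*y - 10 is on the left; area = ∫[-3,2] (-(2*y^2 + 2*y - 12)) dy = 125/3.

125/3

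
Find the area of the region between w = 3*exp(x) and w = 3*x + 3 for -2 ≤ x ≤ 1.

-9/2 - 3*exp(-2) + 3*exp(1)

On [-2, 1], (3*exp(x)) - (3*x + 3) = -3*x + 3*exp(x) - 3 is ≥ 0 throughout, so the area is a single integral of |-3*x + 3*exp(x) - 3|.
∫[-2,1] (-3*x + 3*exp(x) - 3) dx = -9/2 - 3*exp(-2) + 3*exp(1).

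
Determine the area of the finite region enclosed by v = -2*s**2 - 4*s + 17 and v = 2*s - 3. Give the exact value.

Set the curves equal: -2*s**2 - 4*s + 17 = 2*s - 3, so -2*s**2 - 6*s + 20 = 0, which factors as -2*(s - 2)*(s + 5) = 0. The curves meet at s = -5, 2.
On [-5, 2], v = -2*s**2 - 4*s + 17 is on top; that piece has area ∫[-5,2] (-2*s**2 - 6*s + 20) ds = 343/3.

343/3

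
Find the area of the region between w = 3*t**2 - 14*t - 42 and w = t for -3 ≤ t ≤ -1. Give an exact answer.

The difference (3*t**2 - 14*t - 42) - (t) = 3*t**2 - 15*t - 42 changes sign at t = -2 inside [-3, -1], so split the integral there.
∫[-3,-2] (3*t**2 - 15*t - 42) dt = 29/2.
∫[-2,-1] (3*t**2 - 15*t - 42) dt = -25/2; the area of that piece is 25/2.
Total area = 29/2 + 25/2 = 27.

27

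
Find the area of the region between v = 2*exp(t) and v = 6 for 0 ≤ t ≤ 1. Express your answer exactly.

On [0, 1], (2*exp(t)) - (6) = 2*exp(t) - 6 is ≤ 0 throughout, so the area is a single integral of |2*exp(t) - 6|.
∫[0,1] (2*exp(t) - 6) dt = -8 + 2*exp(1); the area of that piece is 8 - 2*exp(1).

8 - 2*exp(1)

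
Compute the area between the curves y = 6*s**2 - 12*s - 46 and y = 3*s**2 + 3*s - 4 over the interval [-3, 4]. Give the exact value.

569/2

The difference (6*s**2 - 12*s - 46) - (3*s**2 + 3*s - 4) = 3*s**2 - 15*s - 42 changes sign at s = -2 inside [-3, 4], so split the integral there.
∫[-3,-2] (3*s**2 - 15*s - 42) ds = 29/2.
∫[-2,4] (3*s**2 - 15*s - 42) ds = -270; the area of that piece is 270.
Total area = 29/2 + 270 = 569/2.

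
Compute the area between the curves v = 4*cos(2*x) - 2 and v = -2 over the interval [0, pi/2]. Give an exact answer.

4

The difference (4*cos(2*x) - 2) - (-2) = 4*cos(2*x) changes sign at x = pi/4 inside [0, pi/2], so split the integral there.
∫[0,pi/4] (4*cos(2*x)) dx = 2.
∫[pi/4,pi/2] (4*cos(2*x)) dx = -2; the area of that piece is 2.
Total area = 2 + 2 = 4.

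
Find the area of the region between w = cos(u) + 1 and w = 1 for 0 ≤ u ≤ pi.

The difference (cos(u) + 1) - (1) = cos(u) changes sign at u = pi/2 inside [0, pi], so split the integral there.
∫[0,pi/2] (cos(u)) du = 1.
∫[pi/2,pi] (cos(u)) du = -1; the area of that piece is 1.
Total area = 1 + 1 = 2.

2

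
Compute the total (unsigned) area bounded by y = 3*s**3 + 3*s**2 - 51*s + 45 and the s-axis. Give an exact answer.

568

The curve meets the s-axis where 3*s**3 + 3*s**2 - 51*s + 45 = 0, i.e. 3*(s - 3)*(s - 1)*(s + 5) = 0, at s = -5, 1, 3.
On [-5, 1] the curve lies above the axis; ∫[-5,1] (3*s**3 + 3*s**2 - 51*s + 45) ds = 540, giving area 540.
On [1, 3] the curve lies below the axis; ∫[1,3] (3*s**3 + 3*s**2 - 51*s + 45) ds = -28, giving area 28.
Total area = 540 + 28 = 568.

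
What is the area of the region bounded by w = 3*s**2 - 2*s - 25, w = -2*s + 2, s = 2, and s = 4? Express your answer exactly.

18

The difference (3*s**2 - 2*s - 25) - (-2*s + 2) = 3*s**2 - 27 changes sign at s = 3 inside [2, 4], so split the integral there.
∫[2,3] (3*s**2 - 27) ds = -8; the area of that piece is 8.
∫[3,4] (3*s**2 - 27) ds = 10.
Total area = 8 + 10 = 18.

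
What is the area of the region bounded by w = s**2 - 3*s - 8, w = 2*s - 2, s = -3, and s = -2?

On [-3, -2], (s**2 - 3*s - 8) - (2*s - 2) = s**2 - 5*s - 6 is ≥ 0 throughout, so the area is a single integral of |s**2 - 5*s - 6|.
∫[-3,-2] (s**2 - 5*s - 6) ds = 77/6.

77/6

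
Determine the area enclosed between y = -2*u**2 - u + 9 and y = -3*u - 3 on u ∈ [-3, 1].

The difference (-2*u**2 - u + 9) - (-3*u - 3) = -2*u**2 + 2*u + 12 changes sign at u = -2 inside [-3, 1], so split the integral there.
∫[-3,-2] (-2*u**2 + 2*u + 12) du = -17/3; the area of that piece is 17/3.
∫[-2,1] (-2*u**2 + 2*u + 12) du = 27.
Total area = 17/3 + 27 = 98/3.

98/3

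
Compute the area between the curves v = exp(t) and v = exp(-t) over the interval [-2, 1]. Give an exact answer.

-4 + exp(-2) + exp(-1) + exp(1) + exp(2)

The difference (exp(t)) - (exp(-t)) = exp(t) - exp(-t) changes sign at t = 0 inside [-2, 1], so split the integral there.
∫[-2,0] (exp(t) - exp(-t)) dt = -exp(2) - exp(-2) + 2; the area of that piece is -2 + exp(-2) + exp(2).
∫[0,1] (exp(t) - exp(-t)) dt = -2 + exp(-1) + exp(1).
Total area = (-2 + exp(-2) + exp(2)) + (-2 + exp(-1) + exp(1)) = -4 + exp(-2) + exp(-1) + exp(1) + exp(2).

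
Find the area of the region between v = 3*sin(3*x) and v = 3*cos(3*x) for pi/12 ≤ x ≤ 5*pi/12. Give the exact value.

On [pi/12, 5*pi/12], (3*sin(3*x)) - (3*cos(3*x)) = 3*sin(3*x) - 3*cos(3*x) is ≥ 0 throughout, so the area is a single integral of |3*sin(3*x) - 3*cos(3*x)|.
∫[pi/12,5*pi/12] (3*sin(3*x) - 3*cos(3*x)) dx = 2*sqrt(2).

2*sqrt(2)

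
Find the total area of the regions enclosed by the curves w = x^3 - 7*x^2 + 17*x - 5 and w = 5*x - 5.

71/6

Set the curves equal: x^3 - 7*x^2 + 17*x - 5 = 5*x - 5, so x^3 - 7*x^2 + 12*x = 0, which factors as x*(x - 4)*(x - 3) = 0. The curves meet at x = 0, 3, 4.
On [0, 3], w = x^3 - 7*x^2 + 17*x - 5 is on top; that piece has area ∫[0,3] (x^3 - 7*x^2 + 12*x) dx = 45/4.
On [3, 4], w = 5*x - 5 is on top; that piece has area ∫[3,4] (-(x^3 - 7*x^2 + 12*x)) dx = 7/12.
Total enclosed area = 45/4 + 7/12 = 71/6.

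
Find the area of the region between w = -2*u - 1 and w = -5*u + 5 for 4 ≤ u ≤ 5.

15/2

On [4, 5], (-2*u - 1) - (-5*u + 5) = 3*u - 6 is ≥ 0 throughout, so the area is a single integral of |3*u - 6|.
∫[4,5] (3*u - 6) du = 15/2.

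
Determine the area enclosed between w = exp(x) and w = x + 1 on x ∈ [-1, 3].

-8 - exp(-1) + exp(3)

On [-1, 3], (exp(x)) - (x + 1) = -x + exp(x) - 1 is ≥ 0 throughout, so the area is a single integral of |-x + exp(x) - 1|.
∫[-1,3] (-x + exp(x) - 1) dx = -8 - exp(-1) + exp(3).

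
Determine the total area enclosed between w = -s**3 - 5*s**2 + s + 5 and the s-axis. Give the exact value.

The curve meets the s-axis where -s**3 - 5*s**2 + s + 5 = 0, i.e. -(s - 1)*(s + 1)*(s + 5) = 0, at s = -5, -1, 1.
On [-5, -1] the curve lies below the axis; ∫[-5,-1] (-s**3 - 5*s**2 + s + 5) ds = -128/3, giving area 128/3.
On [-1, 1] the curve lies above the axis; ∫[-1,1] (-s**3 - 5*s**2 + s + 5) ds = 20/3, giving area 20/3.
Total area = 128/3 + 20/3 = 148/3.

148/3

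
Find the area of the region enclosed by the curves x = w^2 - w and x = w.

4/3

Both boundary curves give x as a function of w, so integrate with respect to w. Setting them equal: w^2 - 2*w = 0, i.e. w*(w - 2) = 0, so they meet at w = 0, 2.
For w in [0, 2], x = w^2 - w is on the left; area = ∫[0,2] (-(w^2 - 2*w)) dw = 4/3.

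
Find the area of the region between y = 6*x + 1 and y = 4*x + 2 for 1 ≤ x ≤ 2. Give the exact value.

2

On [1, 2], (6*x + 1) - (4*x + 2) = 2*x - 1 is ≥ 0 throughout, so the area is a single integral of |2*x - 1|.
∫[1,2] (2*x - 1) dx = 2.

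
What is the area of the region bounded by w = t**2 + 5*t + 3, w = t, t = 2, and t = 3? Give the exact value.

58/3

On [2, 3], (t**2 + 5*t + 3) - (t) = t**2 + 4*t + 3 is ≥ 0 throughout, so the area is a single integral of |t**2 + 4*t + 3|.
∫[2,3] (t**2 + 4*t + 3) dt = 58/3.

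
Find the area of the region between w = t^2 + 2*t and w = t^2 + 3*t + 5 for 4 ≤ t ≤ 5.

On [4, 5], (t^2 + 2*t) - (t^2 + 3*t + 5) = -t - 5 is ≤ 0 throughout, so the area is a single integral of |-t - 5|.
∫[4,5] (-t - 5) dt = -19/2; the area of that piece is 19/2.

19/2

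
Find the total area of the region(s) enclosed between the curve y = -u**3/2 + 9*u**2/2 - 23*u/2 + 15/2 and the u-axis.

4

The curve meets the u-axis where -u**3/2 + 9*u**2/2 - 23*u/2 + 15/2 = 0, i.e. -(u - 5)*(u - 3)*(u - 1)/2 = 0, at u = 1, 3, 5.
On [1, 3] the curve lies below the axis; ∫[1,3] (-u**3/2 + 9*u**2/2 - 23*u/2 + 15/2) du = -2, giving area 2.
On [3, 5] the curve lies above the axis; ∫[3,5] (-u**3/2 + 9*u**2/2 - 23*u/2 + 15/2) du = 2, giving area 2.
Total area = 2 + 2 = 4.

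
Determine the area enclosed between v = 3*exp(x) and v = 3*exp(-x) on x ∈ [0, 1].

-6 + 3*exp(-1) + 3*exp(1)

On [0, 1], (3*exp(x)) - (3*exp(-x)) = 3*exp(x) - 3*exp(-x) is ≥ 0 throughout, so the area is a single integral of |3*exp(x) - 3*exp(-x)|.
∫[0,1] (3*exp(x) - 3*exp(-x)) dx = -6 + 3*exp(-1) + 3*exp(1).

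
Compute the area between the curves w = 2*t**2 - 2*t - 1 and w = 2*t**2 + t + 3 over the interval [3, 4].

29/2

On [3, 4], (2*t**2 - 2*t - 1) - (2*t**2 + t + 3) = -3*t - 4 is ≤ 0 throughout, so the area is a single integral of |-3*t - 4|.
∫[3,4] (-3*t - 4) dt = -29/2; the area of that piece is 29/2.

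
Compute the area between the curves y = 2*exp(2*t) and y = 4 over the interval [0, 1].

The difference (2*exp(2*t)) - (4) = 2*exp(2*t) - 4 changes sign at t = log(2)/2 inside [0, 1], so split the integral there.
∫[0,log(2)/2] (2*exp(2*t) - 4) dt = 1 - log(4); the area of that piece is -1 + log(4).
∫[log(2)/2,1] (2*exp(2*t) - 4) dt = -6 + 2*log(2) + exp(2).
Total area = (-1 + log(4)) + (-6 + 2*log(2) + exp(2)) = -7 + 4*log(2) + exp(2).

-7 + 4*log(2) + exp(2)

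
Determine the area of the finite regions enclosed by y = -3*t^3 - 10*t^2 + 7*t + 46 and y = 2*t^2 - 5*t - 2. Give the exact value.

148

Set the curves equal: -3*t^3 - 10*t^2 + 7*t + 46 = 2*t^2 - 5*t - 2, so -3*t^3 - 12*t^2 + 12*t + 48 = 0, which factors as -3*(t - 2)*(t + 2)*(t + 4) = 0. The curves meet at t = -4, -2, 2.
On [-4, -2], y = 2*t^2 - 5*t - 2 is on top; that piece has area ∫[-4,-2] (-(-3*t^3 - 12*t^2 + 12*t + 48)) dt = 20.
On [-2, 2], y = -3*t^3 - 10*t^2 + 7*t + 46 is on top; that piece has area ∫[-2,2] (-3*t^3 - 12*t^2 + 12*t + 48) dt = 128.
Total enclosed area = 20 + 128 = 148.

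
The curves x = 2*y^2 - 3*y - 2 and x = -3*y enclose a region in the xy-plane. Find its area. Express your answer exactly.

8/3

Both boundary curves give x as a function of y, so integrate with respect to y. Setting them equal: 2*y^2 - 2 = 0, i.e. 2*(y - 1)*(y + 1) = 0, so they meet at y = -1, 1.
For y in [-1, 1], x = 2*y^2 - 3*y - 2 is on the left; area = ∫[-1,1] (-(2*y^2 - 2)) dy = 8/3.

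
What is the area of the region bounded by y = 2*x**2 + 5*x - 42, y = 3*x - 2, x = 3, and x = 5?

The difference (2*x**2 + 5*x - 42) - (3*x - 2) = 2*x**2 + 2*x - 40 changes sign at x = 4 inside [3, 5], so split the integral there.
∫[3,4] (2*x**2 + 2*x - 40) dx = -25/3; the area of that piece is 25/3.
∫[4,5] (2*x**2 + 2*x - 40) dx = 29/3.
Total area = 25/3 + 29/3 = 18.

18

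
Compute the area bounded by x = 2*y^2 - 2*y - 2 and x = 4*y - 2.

Both boundary curves give x as a function of y, so integrate with respect to y. Setting them equal: 2*y^2 - 6*y = 0, i.e. 2*y*(y - 3) = 0, so they meet at y = 0, 3.
For y in [0, 3], x = 2*y^2 - 2*y - 2 is on the left; area = ∫[0,3] (-(2*y^2 - 6*y)) dy = 9.

9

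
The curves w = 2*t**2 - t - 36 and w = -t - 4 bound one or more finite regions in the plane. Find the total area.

512/3

Set the curves equal: 2*t**2 - t - 36 = -t - 4, so 2*t**2 - 32 = 0, which factors as 2*(t - 4)*(t + 4) = 0. The curves meet at t = -4, 4.
On [-4, 4], w = -t - 4 is on top; that piece has area ∫[-4,4] (-(2*t**2 - 32)) dt = 512/3.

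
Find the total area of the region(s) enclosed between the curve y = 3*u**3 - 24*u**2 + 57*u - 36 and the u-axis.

37/4

The curve meets the u-axis where 3*u**3 - 24*u**2 + 57*u - 36 = 0, i.e. 3*(u - 4)*(u - 3)*(u - 1) = 0, at u = 1, 3, 4.
On [1, 3] the curve lies above the axis; ∫[1,3] (3*u**3 - 24*u**2 + 57*u - 36) du = 8, giving area 8.
On [3, 4] the curve lies below the axis; ∫[3,4] (3*u**3 - 24*u**2 + 57*u - 36) du = -5/4, giving area 5/4.
Total area = 8 + 5/4 = 37/4.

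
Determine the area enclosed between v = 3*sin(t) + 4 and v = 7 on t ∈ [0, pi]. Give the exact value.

On [0, pi], (3*sin(t) + 4) - (7) = 3*sin(t) - 3 is ≤ 0 throughout, so the area is a single integral of |3*sin(t) - 3|.
∫[0,pi] (3*sin(t) - 3) dt = 6 - 3*pi; the area of that piece is -6 + 3*pi.

-6 + 3*pi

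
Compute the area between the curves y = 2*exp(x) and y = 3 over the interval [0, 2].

The difference (2*exp(x)) - (3) = 2*exp(x) - 3 changes sign at x = log(3/2) inside [0, 2], so split the integral there.
∫[0,log(3/2)] (2*exp(x) - 3) dx = log(8/27) + 1; the area of that piece is -1 + log(27/8).
∫[log(3/2),2] (2*exp(x) - 3) dx = -9 - 3*log(2) + 3*log(3) + 2*exp(2).
Total area = (-1 + log(27/8)) + (-9 - 3*log(2) + 3*log(3) + 2*exp(2)) = -10 - 6*log(2) + 6*log(3) + 2*exp(2).

-10 - 6*log(2) + 6*log(3) + 2*exp(2)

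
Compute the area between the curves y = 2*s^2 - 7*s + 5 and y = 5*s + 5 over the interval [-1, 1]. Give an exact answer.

12

The difference (2*s^2 - 7*s + 5) - (5*s + 5) = 2*s^2 - 12*s changes sign at s = 0 inside [-1, 1], so split the integral there.
∫[-1,0] (2*s^2 - 12*s) ds = 20/3.
∫[0,1] (2*s^2 - 12*s) ds = -16/3; the area of that piece is 16/3.
Total area = 20/3 + 16/3 = 12.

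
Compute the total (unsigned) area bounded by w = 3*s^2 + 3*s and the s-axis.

1/2

The curve meets the s-axis where 3*s^2 + 3*s = 0, i.e. 3*s*(s + 1) = 0, at s = -1, 0.
On [-1, 0] the curve lies below the axis; ∫[-1,0] (3*s^2 + 3*s) ds = -1/2, giving area 1/2.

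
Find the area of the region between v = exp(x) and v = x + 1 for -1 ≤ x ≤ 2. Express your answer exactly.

-9/2 - exp(-1) + exp(2)

On [-1, 2], (exp(x)) - (x + 1) = -x + exp(x) - 1 is ≥ 0 throughout, so the area is a single integral of |-x + exp(x) - 1|.
∫[-1,2] (-x + exp(x) - 1) dx = -9/2 - exp(-1) + exp(2).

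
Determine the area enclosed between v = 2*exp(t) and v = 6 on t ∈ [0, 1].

8 - 2*exp(1)

On [0, 1], (2*exp(t)) - (6) = 2*exp(t) - 6 is ≤ 0 throughout, so the area is a single integral of |2*exp(t) - 6|.
∫[0,1] (2*exp(t) - 6) dt = -8 + 2*exp(1); the area of that piece is 8 - 2*exp(1).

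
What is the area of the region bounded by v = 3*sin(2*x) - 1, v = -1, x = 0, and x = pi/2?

3

On [0, pi/2], (3*sin(2*x) - 1) - (-1) = 3*sin(2*x) is ≥ 0 throughout, so the area is a single integral of |3*sin(2*x)|.
∫[0,pi/2] (3*sin(2*x)) dx = 3.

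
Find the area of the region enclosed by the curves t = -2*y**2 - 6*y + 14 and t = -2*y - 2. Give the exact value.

Both boundary curves give t as a function of y, so integrate with respect to y. Setting them equal: -2*y**2 - 4*y + 16 = 0, i.e. -2*(y - 2)*(y + 4) = 0, so they meet at y = -4, 2.
For y in [-4, 2], t = -2*y**2 - 6*y + 14 is on the right; area = ∫[-4,2] (-2*y**2 - 4*y + 16) dy = 72.

72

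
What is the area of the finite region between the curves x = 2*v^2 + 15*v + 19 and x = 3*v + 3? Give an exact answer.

Both boundary curves give x as a function of v, so integrate with respect to v. Setting them equal: 2*v^2 + 12*v + 16 = 0, i.e. 2*(v + 2)*(v + 4) = 0, so they meet at v = -4, -2.
For v in [-4, -2], x = 2*v^2 + 15*v + 19 is on the left; area = ∫[-4,-2] (-(2*v^2 + 12*v + 16)) dv = 8/3.

8/3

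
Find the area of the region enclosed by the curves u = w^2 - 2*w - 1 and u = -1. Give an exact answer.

4/3

Both boundary curves give u as a function of w, so integrate with respect to w. Setting them equal: w^2 - 2*w = 0, i.e. w*(w - 2) = 0, so they meet at w = 0, 2.
For w in [0, 2], u = w^2 - 2*w - 1 is on the left; area = ∫[0,2] (-(w^2 - 2*w)) dw = 4/3.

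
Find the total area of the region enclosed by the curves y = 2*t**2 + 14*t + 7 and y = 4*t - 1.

Set the curves equal: 2*t**2 + 14*t + 7 = 4*t - 1, so 2*t**2 + 10*t + 8 = 0, which factors as 2*(t + 1)*(t + 4) = 0. The curves meet at t = -4, -1.
On [-4, -1], y = 4*t - 1 is on top; that piece has area ∫[-4,-1] (-(2*t**2 + 10*t + 8)) dt = 9.

9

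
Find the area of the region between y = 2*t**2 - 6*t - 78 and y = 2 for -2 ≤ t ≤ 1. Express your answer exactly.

225

On [-2, 1], (2*t**2 - 6*t - 78) - (2) = 2*t**2 - 6*t - 80 is ≤ 0 throughout, so the area is a single integral of |2*t**2 - 6*t - 80|.
∫[-2,1] (2*t**2 - 6*t - 80) dt = -225; the area of that piece is 225.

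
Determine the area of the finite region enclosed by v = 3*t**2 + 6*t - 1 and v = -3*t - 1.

27/2

Set the curves equal: 3*t**2 + 6*t - 1 = -3*t - 1, so 3*t**2 + 9*t = 0, which factors as 3*t*(t + 3) = 0. The curves meet at t = -3, 0.
On [-3, 0], v = -3*t - 1 is on top; that piece has area ∫[-3,0] (-(3*t**2 + 9*t)) dt = 27/2.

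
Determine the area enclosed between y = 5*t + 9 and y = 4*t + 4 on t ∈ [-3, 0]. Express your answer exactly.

21/2

On [-3, 0], (5*t + 9) - (4*t + 4) = t + 5 is ≥ 0 throughout, so the area is a single integral of |t + 5|.
∫[-3,0] (t + 5) dt = 21/2.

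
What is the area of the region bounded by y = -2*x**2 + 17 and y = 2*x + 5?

Set the curves equal: -2*x**2 + 17 = 2*x + 5, so -2*x**2 - 2*x + 12 = 0, which factors as -2*(x - 2)*(x + 3) = 0. The curves meet at x = -3, 2.
On [-3, 2], y = -2*x**2 + 17 is on top; that piece has area ∫[-3,2] (-2*x**2 - 2*x + 12) dx = 125/3.

125/3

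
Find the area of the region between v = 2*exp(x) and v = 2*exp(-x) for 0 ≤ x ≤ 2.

-4 + 2*exp(-2) + 2*exp(2)

On [0, 2], (2*exp(x)) - (2*exp(-x)) = 2*exp(x) - 2*exp(-x) is ≥ 0 throughout, so the area is a single integral of |2*exp(x) - 2*exp(-x)|.
∫[0,2] (2*exp(x) - 2*exp(-x)) dx = -4 + 2*exp(-2) + 2*exp(2).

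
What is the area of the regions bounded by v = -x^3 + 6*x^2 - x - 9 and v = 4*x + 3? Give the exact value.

131/4

Set the curves equal: -x^3 + 6*x^2 - x - 9 = 4*x + 3, so -x^3 + 6*x^2 - 5*x - 12 = 0, which factors as -(x - 4)*(x - 3)*(x + 1) = 0. The curves meet at x = -1, 3, 4.
On [-1, 3], v = 4*x + 3 is on top; that piece has area ∫[-1,3] (-(-x^3 + 6*x^2 - 5*x - 12)) dx = 32.
On [3, 4], v = -x^3 + 6*x^2 - x - 9 is on top; that piece has area ∫[3,4] (-x^3 + 6*x^2 - 5*x - 12) dx = 3/4.
Total enclosed area = 32 + 3/4 = 131/4.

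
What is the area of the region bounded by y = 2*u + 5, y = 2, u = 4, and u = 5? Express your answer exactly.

On [4, 5], (2*u + 5) - (2) = 2*u + 3 is ≥ 0 throughout, so the area is a single integral of |2*u + 3|.
∫[4,5] (2*u + 3) du = 12.

12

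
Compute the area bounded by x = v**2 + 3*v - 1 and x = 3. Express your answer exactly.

Both boundary curves give x as a function of v, so integrate with respect to v. Setting them equal: v**2 + 3*v - 4 = 0, i.e. (v - 1)*(v + 4) = 0, so they meet at v = -4, 1.
For v in [-4, 1], x = v**2 + 3*v - 1 is on the left; area = ∫[-4,1] (-(v**2 + 3*v - 4)) dv = 125/6.

125/6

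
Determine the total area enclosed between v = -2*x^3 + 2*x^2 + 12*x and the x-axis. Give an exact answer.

The curve meets the x-axis where -2*x^3 + 2*x^2 + 12*x = 0, i.e. -2*x*(x - 3)*(x + 2) = 0, at x = -2, 0, 3.
On [-2, 0] the curve lies below the axis; ∫[-2,0] (-2*x^3 + 2*x^2 + 12*x) dx = -32/3, giving area 32/3.
On [0, 3] the curve lies above the axis; ∫[0,3] (-2*x^3 + 2*x^2 + 12*x) dx = 63/2, giving area 63/2.
Total area = 32/3 + 63/2 = 253/6.

253/6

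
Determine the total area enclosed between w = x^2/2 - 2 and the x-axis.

16/3

The curve meets the x-axis where x^2/2 - 2 = 0, i.e. (x - 2)*(x + 2)/2 = 0, at x = -2, 2.
On [-2, 2] the curve lies below the axis; ∫[-2,2] (x^2/2 - 2) dx = -16/3, giving area 16/3.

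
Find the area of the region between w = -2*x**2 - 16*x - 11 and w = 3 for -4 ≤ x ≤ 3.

The difference (-2*x**2 - 16*x - 11) - (3) = -2*x**2 - 16*x - 14 changes sign at x = -1 inside [-4, 3], so split the integral there.
∫[-4,-1] (-2*x**2 - 16*x - 14) dx = 36.
∫[-1,3] (-2*x**2 - 16*x - 14) dx = -416/3; the area of that piece is 416/3.
Total area = 36 + 416/3 = 524/3.

524/3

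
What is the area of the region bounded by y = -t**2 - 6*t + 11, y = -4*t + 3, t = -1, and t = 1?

46/3

On [-1, 1], (-t**2 - 6*t + 11) - (-4*t + 3) = -t**2 - 2*t + 8 is ≥ 0 throughout, so the area is a single integral of |-t**2 - 2*t + 8|.
∫[-1,1] (-t**2 - 2*t + 8) dt = 46/3.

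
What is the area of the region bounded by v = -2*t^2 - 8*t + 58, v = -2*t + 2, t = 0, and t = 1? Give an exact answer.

157/3

On [0, 1], (-2*t^2 - 8*t + 58) - (-2*t + 2) = -2*t^2 - 6*t + 56 is ≥ 0 throughout, so the area is a single integral of |-2*t^2 - 6*t + 56|.
∫[0,1] (-2*t^2 - 6*t + 56) dt = 157/3.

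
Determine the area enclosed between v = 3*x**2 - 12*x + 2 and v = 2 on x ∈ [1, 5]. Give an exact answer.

34

The difference (3*x**2 - 12*x + 2) - (2) = 3*x**2 - 12*x changes sign at x = 4 inside [1, 5], so split the integral there.
∫[1,4] (3*x**2 - 12*x) dx = -27; the area of that piece is 27.
∫[4,5] (3*x**2 - 12*x) dx = 7.
Total area = 27 + 7 = 34.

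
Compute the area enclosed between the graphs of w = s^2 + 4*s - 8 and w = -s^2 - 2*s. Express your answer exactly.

125/3

Set the curves equal: s^2 + 4*s - 8 = -s^2 - 2*s, so 2*s^2 + 6*s - 8 = 0, which factors as 2*(s - 1)*(s + 4) = 0. The curves meet at s = -4, 1.
On [-4, 1], w = -s^2 - 2*s is on top; that piece has area ∫[-4,1] (-(2*s^2 + 6*s - 8)) ds = 125/3.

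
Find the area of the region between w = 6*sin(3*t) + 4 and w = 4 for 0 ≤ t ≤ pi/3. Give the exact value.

On [0, pi/3], (6*sin(3*t) + 4) - (4) = 6*sin(3*t) is ≥ 0 throughout, so the area is a single integral of |6*sin(3*t)|.
∫[0,pi/3] (6*sin(3*t)) dt = 4.

4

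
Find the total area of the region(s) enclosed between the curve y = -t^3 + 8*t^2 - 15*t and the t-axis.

253/12

The curve meets the t-axis where -t^3 + 8*t^2 - 15*t = 0, i.e. -t*(t - 5)*(t - 3) = 0, at t = 0, 3, 5.
On [0, 3] the curve lies below the axis; ∫[0,3] (-t^3 + 8*t^2 - 15*t) dt = -63/4, giving area 63/4.
On [3, 5] the curve lies above the axis; ∫[3,5] (-t^3 + 8*t^2 - 15*t) dt = 16/3, giving area 16/3.
Total area = 63/4 + 16/3 = 253/12.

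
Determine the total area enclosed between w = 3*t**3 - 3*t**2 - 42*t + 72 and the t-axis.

The curve meets the t-axis where 3*t**3 - 3*t**2 - 42*t + 72 = 0, i.e. 3*(t - 3)*(t - 2)*(t + 4) = 0, at t = -4, 2, 3.
On [-4, 2] the curve lies above the axis; ∫[-4,2] (3*t**3 - 3*t**2 - 42*t + 72) dt = 432, giving area 432.
On [2, 3] the curve lies below the axis; ∫[2,3] (3*t**3 - 3*t**2 - 42*t + 72) dt = -13/4, giving area 13/4.
Total area = 432 + 13/4 = 1741/4.

1741/4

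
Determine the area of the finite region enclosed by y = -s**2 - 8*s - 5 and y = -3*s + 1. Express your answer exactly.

Set the curves equal: -s**2 - 8*s - 5 = -3*s + 1, so -s**2 - 5*s - 6 = 0, which factors as -(s + 2)*(s + 3) = 0. The curves meet at s = -3, -2.
On [-3, -2], y = -s**2 - 8*s - 5 is on top; that piece has area ∫[-3,-2] (-s**2 - 5*s - 6) ds = 1/6.

1/6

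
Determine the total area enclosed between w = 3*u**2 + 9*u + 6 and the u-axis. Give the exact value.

1/2

The curve meets the u-axis where 3*u**2 + 9*u + 6 = 0, i.e. 3*(u + 1)*(u + 2) = 0, at u = -2, -1.
On [-2, -1] the curve lies below the axis; ∫[-2,-1] (3*u**2 + 9*u + 6) du = -1/2, giving area 1/2.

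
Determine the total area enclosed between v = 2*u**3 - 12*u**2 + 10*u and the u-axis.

131/2

The curve meets the u-axis where 2*u**3 - 12*u**2 + 10*u = 0, i.e. 2*u*(u - 5)*(u - 1) = 0, at u = 0, 1, 5.
On [0, 1] the curve lies above the axis; ∫[0,1] (2*u**3 - 12*u**2 + 10*u) du = 3/2, giving area 3/2.
On [1, 5] the curve lies below the axis; ∫[1,5] (2*u**3 - 12*u**2 + 10*u) du = -64, giving area 64.
Total area = 3/2 + 64 = 131/2.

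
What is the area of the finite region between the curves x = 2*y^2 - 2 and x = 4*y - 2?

8/3

Both boundary curves give x as a function of y, so integrate with respect to y. Setting them equal: 2*y^2 - 4*y = 0, i.e. 2*y*(y - 2) = 0, so they meet at y = 0, 2.
For y in [0, 2], x = 2*y^2 - 2 is on the left; area = ∫[0,2] (-(2*y^2 - 4*y)) dy = 8/3.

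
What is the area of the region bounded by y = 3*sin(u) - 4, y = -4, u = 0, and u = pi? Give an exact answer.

6

On [0, pi], (3*sin(u) - 4) - (-4) = 3*sin(u) is ≥ 0 throughout, so the area is a single integral of |3*sin(u)|.
∫[0,pi] (3*sin(u)) du = 6.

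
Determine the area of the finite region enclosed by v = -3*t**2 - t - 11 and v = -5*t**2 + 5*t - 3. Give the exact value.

Set the curves equal: -3*t**2 - t - 11 = -5*t**2 + 5*t - 3, so 2*t**2 - 6*t - 8 = 0, which factors as 2*(t - 4)*(t + 1) = 0. The curves meet at t = -1, 4.
On [-1, 4], v = -5*t**2 + 5*t - 3 is on top; that piece has area ∫[-1,4] (-(2*t**2 - 6*t - 8)) dt = 125/3.

125/3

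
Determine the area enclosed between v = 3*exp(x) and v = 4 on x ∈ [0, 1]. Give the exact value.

The difference (3*exp(x)) - (4) = 3*exp(x) - 4 changes sign at x = log(4/3) inside [0, 1], so split the integral there.
∫[0,log(4/3)] (3*exp(x) - 4) dx = log(81/256) + 1; the area of that piece is -1 + log(256/81).
∫[log(4/3),1] (3*exp(x) - 4) dx = -8 - 4*log(3) + 8*log(2) + 3*exp(1).
Total area = (-1 + log(256/81)) + (-8 - 4*log(3) + 8*log(2) + 3*exp(1)) = -9 - 8*log(3) + 3*exp(1) + 16*log(2).

-9 - 8*log(3) + 3*exp(1) + 16*log(2)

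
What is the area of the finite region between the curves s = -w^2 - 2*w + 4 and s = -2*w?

32/3

Both boundary curves give s as a function of w, so integrate with respect to w. Setting them equal: -w^2 + 4 = 0, i.e. -(w - 2)*(w + 2) = 0, so they meet at w = -2, 2.
For w in [-2, 2], s = -w^2 - 2*w + 4 is on the right; area = ∫[-2,2] (-w^2 + 4) dw = 32/3.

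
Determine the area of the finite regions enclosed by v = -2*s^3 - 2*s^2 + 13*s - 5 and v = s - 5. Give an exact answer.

253/6

Set the curves equal: -2*s^3 - 2*s^2 + 13*s - 5 = s - 5, so -2*s^3 - 2*s^2 + 12*s = 0, which factors as -2*s*(s - 2)*(s + 3) = 0. The curves meet at s = -3, 0, 2.
On [-3, 0], v = s - 5 is on top; that piece has area ∫[-3,0] (-(-2*s^3 - 2*s^2 + 12*s)) ds = 63/2.
On [0, 2], v = -2*s^3 - 2*s^2 + 13*s - 5 is on top; that piece has area ∫[0,2] (-2*s^3 - 2*s^2 + 12*s) ds = 32/3.
Total enclosed area = 63/2 + 32/3 = 253/6.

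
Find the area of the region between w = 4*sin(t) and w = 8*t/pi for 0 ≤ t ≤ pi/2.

4 - pi

On [0, pi/2], (4*sin(t)) - (8*t/pi) = -8*t/pi + 4*sin(t) is ≥ 0 throughout, so the area is a single integral of |-8*t/pi + 4*sin(t)|.
∫[0,pi/2] (-8*t/pi + 4*sin(t)) dt = 4 - pi.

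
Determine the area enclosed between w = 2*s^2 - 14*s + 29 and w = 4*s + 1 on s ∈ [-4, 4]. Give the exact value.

The difference (2*s^2 - 14*s + 29) - (4*s + 1) = 2*s^2 - 18*s + 28 changes sign at s = 2 inside [-4, 4], so split the integral there.
∫[-4,2] (2*s^2 - 18*s + 28) ds = 324.
∫[2,4] (2*s^2 - 18*s + 28) ds = -44/3; the area of that piece is 44/3.
Total area = 324 + 44/3 = 1016/3.

1016/3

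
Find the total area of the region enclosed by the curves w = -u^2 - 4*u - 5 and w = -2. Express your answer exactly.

Set the curves equal: -u^2 - 4*u - 5 = -2, so -u^2 - 4*u - 3 = 0, which factors as -(u + 1)*(u + 3) = 0. The curves meet at u = -3, -1.
On [-3, -1], w = -u^2 - 4*u - 5 is on top; that piece has area ∫[-3,-1] (-u^2 - 4*u - 3) du = 4/3.

4/3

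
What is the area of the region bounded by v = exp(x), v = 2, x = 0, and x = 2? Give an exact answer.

-7 + 4*log(2) + exp(2)

The difference (exp(x)) - (2) = exp(x) - 2 changes sign at x = log(2) inside [0, 2], so split the integral there.
∫[0,log(2)] (exp(x) - 2) dx = 1 - log(4); the area of that piece is -1 + log(4).
∫[log(2),2] (exp(x) - 2) dx = -6 + 2*log(2) + exp(2).
Total area = (-1 + log(4)) + (-6 + 2*log(2) + exp(2)) = -7 + 4*log(2) + exp(2).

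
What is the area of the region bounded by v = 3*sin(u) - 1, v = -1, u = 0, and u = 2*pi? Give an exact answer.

12

The difference (3*sin(u) - 1) - (-1) = 3*sin(u) changes sign at u = pi inside [0, 2*pi], so split the integral there.
∫[0,pi] (3*sin(u)) du = 6.
∫[pi,2*pi] (3*sin(u)) du = -6; the area of that piece is 6.
Total area = 6 + 6 = 12.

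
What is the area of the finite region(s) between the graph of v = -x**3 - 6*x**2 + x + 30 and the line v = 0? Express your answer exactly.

The curve meets the x-axis where -x**3 - 6*x**2 + x + 30 = 0, i.e. -(x - 2)*(x + 3)*(x + 5) = 0, at x = -5, -3, 2.
On [-5, -3] the curve lies below the axis; ∫[-5,-3] (-x**3 - 6*x**2 + x + 30) dx = -8, giving area 8.
On [-3, 2] the curve lies above the axis; ∫[-3,2] (-x**3 - 6*x**2 + x + 30) dx = 375/4, giving area 375/4.
Total area = 8 + 375/4 = 407/4.

407/4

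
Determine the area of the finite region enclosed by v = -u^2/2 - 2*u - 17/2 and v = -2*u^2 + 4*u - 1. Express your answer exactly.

Set the curves equal: -u^2/2 - 2*u - 17/2 = -2*u^2 + 4*u - 1, so 3*u^2/2 - 6*u - 15/2 = 0, which factors as 3*(u - 5)*(u + 1)/2 = 0. The curves meet at u = -1, 5.
On [-1, 5], v = -2*u^2 + 4*u - 1 is on top; that piece has area ∫[-1,5] (-(3*u^2/2 - 6*u - 15/2)) du = 54.

54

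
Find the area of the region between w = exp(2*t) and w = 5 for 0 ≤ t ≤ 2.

The difference (exp(2*t)) - (5) = exp(2*t) - 5 changes sign at t = log(5)/2 inside [0, 2], so split the integral there.
∫[0,log(5)/2] (exp(2*t) - 5) dt = 2 - 5*log(5)/2; the area of that piece is -2 + 5*log(5)/2.
∫[log(5)/2,2] (exp(2*t) - 5) dt = -25/2 + 5*log(5)/2 + exp(4)/2.
Total area = (-2 + 5*log(5)/2) + (-25/2 + 5*log(5)/2 + exp(4)/2) = -29/2 + 5*log(5) + exp(4)/2.

-29/2 + 5*log(5) + exp(4)/2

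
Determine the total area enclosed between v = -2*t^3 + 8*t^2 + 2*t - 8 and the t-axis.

The curve meets the t-axis where -2*t^3 + 8*t^2 + 2*t - 8 = 0, i.e. -2*(t - 4)*(t - 1)*(t + 1) = 0, at t = -1, 1, 4.
On [-1, 1] the curve lies below the axis; ∫[-1,1] (-2*t^3 + 8*t^2 + 2*t - 8) dt = -32/3, giving area 32/3.
On [1, 4] the curve lies above the axis; ∫[1,4] (-2*t^3 + 8*t^2 + 2*t - 8) dt = 63/2, giving area 63/2.
Total area = 32/3 + 63/2 = 253/6.

253/6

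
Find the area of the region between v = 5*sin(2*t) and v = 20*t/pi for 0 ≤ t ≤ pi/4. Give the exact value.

On [0, pi/4], (5*sin(2*t)) - (20*t/pi) = -20*t/pi + 5*sin(2*t) is ≥ 0 throughout, so the area is a single integral of |-20*t/pi + 5*sin(2*t)|.
∫[0,pi/4] (-20*t/pi + 5*sin(2*t)) dt = 5/2 - 5*pi/8.

5/2 - 5*pi/8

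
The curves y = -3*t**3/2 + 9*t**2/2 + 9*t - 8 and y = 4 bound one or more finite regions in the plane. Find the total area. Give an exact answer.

Set the curves equal: -3*t**3/2 + 9*t**2/2 + 9*t - 8 = 4, so -3*t**3/2 + 9*t**2/2 + 9*t - 12 = 0, which factors as -3*(t - 4)*(t - 1)*(t + 2)/2 = 0. The curves meet at t = -2, 1, 4.
On [-2, 1], y = 4 is on top; that piece has area ∫[-2,1] (-(-3*t**3/2 + 9*t**2/2 + 9*t - 12)) dt = 243/8.
On [1, 4], y = -3*t**3/2 + 9*t**2/2 + 9*t - 8 is on top; that piece has area ∫[1,4] (-3*t**3/2 + 9*t**2/2 + 9*t - 12) dt = 243/8.
Total enclosed area = 243/8 + 243/8 = 243/4.

243/4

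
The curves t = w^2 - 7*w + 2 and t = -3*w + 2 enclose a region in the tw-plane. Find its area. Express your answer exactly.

Both boundary curves give t as a function of w, so integrate with respect to w. Setting them equal: w^2 - 4*w = 0, i.e. w*(w - 4) = 0, so they meet at w = 0, 4.
For w in [0, 4], t = w^2 - 7*w + 2 is on the left; area = ∫[0,4] (-(w^2 - 4*w)) dw = 32/3.

32/3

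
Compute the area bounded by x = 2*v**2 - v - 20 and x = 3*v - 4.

72

Both boundary curves give x as a function of v, so integrate with respect to v. Setting them equal: 2*v**2 - 4*v - 16 = 0, i.e. 2*(v - 4)*(v + 2) = 0, so they meet at v = -2, 4.
For v in [-2, 4], x = 2*v**2 - v - 20 is on the left; area = ∫[-2,4] (-(2*v**2 - 4*v - 16)) dv = 72.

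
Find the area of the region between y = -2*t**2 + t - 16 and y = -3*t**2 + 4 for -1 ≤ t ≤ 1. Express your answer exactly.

On [-1, 1], (-2*t**2 + t - 16) - (-3*t**2 + 4) = t**2 + t - 20 is ≤ 0 throughout, so the area is a single integral of |t**2 + t - 20|.
∫[-1,1] (t**2 + t - 20) dt = -118/3; the area of that piece is 118/3.

118/3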